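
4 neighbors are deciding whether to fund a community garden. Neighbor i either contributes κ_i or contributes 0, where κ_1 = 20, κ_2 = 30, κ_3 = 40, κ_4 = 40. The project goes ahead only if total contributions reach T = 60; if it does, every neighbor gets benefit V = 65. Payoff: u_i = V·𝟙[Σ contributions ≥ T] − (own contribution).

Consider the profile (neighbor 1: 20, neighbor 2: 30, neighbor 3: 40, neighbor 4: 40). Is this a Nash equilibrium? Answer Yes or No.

No

Total = 130 ≥ 60: provided.
Neighbor 1 (pledges 20, payoff 45): dropping to 0 → total 110, payoff 65. Profitable deviation.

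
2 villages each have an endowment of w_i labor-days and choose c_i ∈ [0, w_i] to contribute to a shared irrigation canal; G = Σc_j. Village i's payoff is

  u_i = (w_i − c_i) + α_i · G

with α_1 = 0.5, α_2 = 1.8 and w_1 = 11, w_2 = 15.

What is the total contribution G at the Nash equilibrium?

∂u_i/∂c_i = α_i − 1, so village i contributes w_i if α_i > 1, else 0.
α_i > 1 for i ∈ {2}; NE contributions (0, 15), G = 15.

15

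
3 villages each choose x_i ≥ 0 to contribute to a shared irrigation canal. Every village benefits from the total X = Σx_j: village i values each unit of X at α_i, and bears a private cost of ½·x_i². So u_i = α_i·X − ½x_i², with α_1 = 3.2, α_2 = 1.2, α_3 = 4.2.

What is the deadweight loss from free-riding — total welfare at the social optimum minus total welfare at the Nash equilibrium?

51.64

Village i's FOC: ∂u_i/∂x_i = α_i − x_i = 0, so x_i* = α_i.
NE contributions = (3.2, 1.2, 4.2); X = 8.6.
W^NE = (Σα)·X − ½Σα_i² = 8.6² − ½·29.32 = 59.3.
Planner sets x_i = Σα_j = 8.6 for every i, so X^SO = 3·8.6 = 25.8.
W^SO = (Σα)·X^SO − ½·3·(Σα)² = (3/2)·8.6² = 110.94.
Deadweight loss = W^SO − W^NE = 51.64.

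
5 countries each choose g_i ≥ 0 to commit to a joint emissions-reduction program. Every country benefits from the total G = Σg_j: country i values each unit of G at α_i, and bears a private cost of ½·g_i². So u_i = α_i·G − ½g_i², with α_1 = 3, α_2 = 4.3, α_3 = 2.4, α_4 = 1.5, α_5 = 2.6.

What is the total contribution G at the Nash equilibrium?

13.8

Country i's FOC: ∂u_i/∂g_i = α_i − g_i = 0, so g_i* = α_i.
NE contributions = (3, 4.3, 2.4, 1.5, 2.6); G = 13.8.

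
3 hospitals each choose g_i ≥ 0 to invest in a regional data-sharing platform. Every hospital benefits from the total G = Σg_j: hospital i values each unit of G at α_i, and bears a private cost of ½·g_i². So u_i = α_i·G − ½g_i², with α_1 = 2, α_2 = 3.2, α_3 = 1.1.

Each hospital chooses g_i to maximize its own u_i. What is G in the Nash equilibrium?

Hospital i's FOC: ∂u_i/∂g_i = α_i − g_i = 0, so g_i* = α_i.
NE contributions = (2, 3.2, 1.1); G = 6.3.

6.3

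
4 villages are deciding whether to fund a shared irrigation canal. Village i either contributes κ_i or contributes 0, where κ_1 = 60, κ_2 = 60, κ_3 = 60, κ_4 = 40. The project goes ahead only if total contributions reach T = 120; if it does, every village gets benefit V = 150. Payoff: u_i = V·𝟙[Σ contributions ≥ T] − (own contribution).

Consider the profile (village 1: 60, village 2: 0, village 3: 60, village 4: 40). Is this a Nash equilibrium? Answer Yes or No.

No

Total = 160 ≥ 120: provided.
Village 1 (pledges 60, payoff 90): dropping to 0 → total 100, payoff 0. No gain.
Village 2 (pledges 0, payoff 150): pledging 60 → total 220, payoff 90. No gain.
Village 3 (pledges 60, payoff 90): dropping to 0 → total 100, payoff 0. No gain.
Village 4 (pledges 40, payoff 110): dropping to 0 → total 120, payoff 150. Profitable deviation.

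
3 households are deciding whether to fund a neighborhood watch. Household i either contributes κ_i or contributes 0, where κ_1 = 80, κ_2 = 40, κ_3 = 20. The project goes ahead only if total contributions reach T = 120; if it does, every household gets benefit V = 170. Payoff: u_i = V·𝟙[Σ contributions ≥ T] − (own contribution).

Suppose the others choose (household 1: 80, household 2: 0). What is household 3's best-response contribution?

0

Others' total = 80. Even contributing 20 gives 100 < 120: no benefit either way.
Best response: 0.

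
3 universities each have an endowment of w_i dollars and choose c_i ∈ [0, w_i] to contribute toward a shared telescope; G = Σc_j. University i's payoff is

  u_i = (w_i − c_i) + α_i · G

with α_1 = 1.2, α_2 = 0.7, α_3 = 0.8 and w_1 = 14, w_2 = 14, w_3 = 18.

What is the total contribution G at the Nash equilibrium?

14

∂u_i/∂c_i = α_i − 1, so university i contributes w_i if α_i > 1, else 0.
α_i > 1 for i ∈ {1}; NE contributions (14, 0, 0), G = 14.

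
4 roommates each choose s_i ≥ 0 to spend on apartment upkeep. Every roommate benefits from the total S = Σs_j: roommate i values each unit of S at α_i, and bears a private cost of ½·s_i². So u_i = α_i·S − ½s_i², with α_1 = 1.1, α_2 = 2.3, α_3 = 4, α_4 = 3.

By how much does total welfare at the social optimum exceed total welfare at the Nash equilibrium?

123.91

Roommate i's FOC: ∂u_i/∂s_i = α_i − s_i = 0, so s_i* = α_i.
NE contributions = (1.1, 2.3, 4, 3); S = 10.4.
W^NE = (Σα)·S − ½Σα_i² = 10.4² − ½·31.5 = 92.41.
Planner sets s_i = Σα_j = 10.4 for every i, so S^SO = 4·10.4 = 41.6.
W^SO = (Σα)·S^SO − ½·4·(Σα)² = (4/2)·10.4² = 216.32.
Deadweight loss = W^SO − W^NE = 123.91.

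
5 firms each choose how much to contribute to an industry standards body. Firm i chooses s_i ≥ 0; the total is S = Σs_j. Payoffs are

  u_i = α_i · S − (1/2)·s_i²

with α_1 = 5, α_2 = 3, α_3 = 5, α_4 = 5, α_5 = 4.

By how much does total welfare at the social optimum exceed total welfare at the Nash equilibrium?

Firm i's FOC: ∂u_i/∂s_i = α_i − s_i = 0, so s_i* = α_i.
NE contributions = (5, 3, 5, 5, 4); S = 22.
W^NE = (Σα)·S − ½Σα_i² = 22² − ½·100 = 434.
Planner sets s_i = Σα_j = 22 for every i, so S^SO = 5·22 = 110.
W^SO = (Σα)·S^SO − ½·5·(Σα)² = (5/2)·22² = 1210.
Deadweight loss = W^SO − W^NE = 776.

776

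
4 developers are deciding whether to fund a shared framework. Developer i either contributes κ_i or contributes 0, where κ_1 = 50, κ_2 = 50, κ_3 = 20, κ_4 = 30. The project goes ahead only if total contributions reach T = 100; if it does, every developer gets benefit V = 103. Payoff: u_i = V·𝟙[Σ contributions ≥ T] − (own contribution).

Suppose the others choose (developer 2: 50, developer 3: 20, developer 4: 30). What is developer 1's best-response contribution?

0

Others' total = 100 ≥ 100; contributing adds cost 50 for no extra benefit.
Best response: 0.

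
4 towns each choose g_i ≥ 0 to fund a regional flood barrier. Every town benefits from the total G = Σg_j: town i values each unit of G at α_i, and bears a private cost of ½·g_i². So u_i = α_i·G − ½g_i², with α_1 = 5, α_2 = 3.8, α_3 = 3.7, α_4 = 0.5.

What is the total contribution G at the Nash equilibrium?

13

Town i's FOC: ∂u_i/∂g_i = α_i − g_i = 0, so g_i* = α_i.
NE contributions = (5, 3.8, 3.7, 0.5); G = 13.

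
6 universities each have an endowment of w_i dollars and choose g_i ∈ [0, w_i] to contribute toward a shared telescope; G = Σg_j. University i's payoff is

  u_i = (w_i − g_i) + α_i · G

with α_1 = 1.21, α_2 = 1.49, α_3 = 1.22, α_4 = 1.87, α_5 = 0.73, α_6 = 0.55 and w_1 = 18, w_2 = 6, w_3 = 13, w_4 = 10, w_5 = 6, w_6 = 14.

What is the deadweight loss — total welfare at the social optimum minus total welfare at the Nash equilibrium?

∂u_i/∂g_i = α_i − 1, so university i contributes w_i if α_i > 1, else 0.
α_i > 1 for i ∈ {1, 2, 3, 4}; NE contributions (18, 6, 13, 10, 0, 0), G = 47.
W^NE = Σw_i − G^NE + (Σα_i)·G^NE = 67 + 6.07·47 = 352.29.
Planner: ∂(Σu_j)/∂g_i = Σα_j − 1 = 6.07 > 0, so everyone contributes w_i; G^SO = 67, W^SO = 67 + 6.07·67 = 473.69.
Deadweight loss = 121.4.

121.4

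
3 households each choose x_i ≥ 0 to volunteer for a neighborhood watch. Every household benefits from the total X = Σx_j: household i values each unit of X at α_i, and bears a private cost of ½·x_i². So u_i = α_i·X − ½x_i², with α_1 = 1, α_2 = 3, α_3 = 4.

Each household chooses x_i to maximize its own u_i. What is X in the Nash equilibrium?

8

Household i's FOC: ∂u_i/∂x_i = α_i − x_i = 0, so x_i* = α_i.
NE contributions = (1, 3, 4); X = 8.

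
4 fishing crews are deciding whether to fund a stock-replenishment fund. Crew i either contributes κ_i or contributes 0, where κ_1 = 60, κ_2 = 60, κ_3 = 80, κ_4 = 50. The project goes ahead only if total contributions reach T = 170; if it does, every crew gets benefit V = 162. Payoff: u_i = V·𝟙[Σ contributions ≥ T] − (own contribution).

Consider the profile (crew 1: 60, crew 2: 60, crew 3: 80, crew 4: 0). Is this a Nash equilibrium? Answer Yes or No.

Yes

Total = 200 ≥ 170: provided.
Crew 1 (pledges 60, payoff 102): dropping to 0 → total 140, payoff 0. No gain.
Crew 2 (pledges 60, payoff 102): dropping to 0 → total 140, payoff 0. No gain.
Crew 3 (pledges 80, payoff 82): dropping to 0 → total 120, payoff 0. No gain.
Crew 4 (pledges 0, payoff 162): pledging 50 → total 250, payoff 112. No gain.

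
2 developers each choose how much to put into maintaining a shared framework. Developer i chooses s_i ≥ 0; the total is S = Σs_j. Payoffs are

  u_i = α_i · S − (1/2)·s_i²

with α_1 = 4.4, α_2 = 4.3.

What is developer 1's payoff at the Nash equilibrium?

Developer i's FOC: ∂u_i/∂s_i = α_i − s_i = 0, so s_i* = α_i.
NE contributions = (4.4, 4.3); S = 8.7.
u_1 = α_1·S − ½·(s_1)² = 4.4·8.7 − ½·4.4² = 28.6.

28.6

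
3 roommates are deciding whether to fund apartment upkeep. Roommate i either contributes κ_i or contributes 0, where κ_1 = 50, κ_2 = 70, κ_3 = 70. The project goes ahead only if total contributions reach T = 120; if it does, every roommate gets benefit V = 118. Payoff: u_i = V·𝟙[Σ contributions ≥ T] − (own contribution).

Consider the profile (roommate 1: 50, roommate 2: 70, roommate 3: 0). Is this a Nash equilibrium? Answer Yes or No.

Total = 120 ≥ 120: provided.
Roommate 1 (pledges 50, payoff 68): dropping to 0 → total 70, payoff 0. No gain.
Roommate 2 (pledges 70, payoff 48): dropping to 0 → total 50, payoff 0. No gain.
Roommate 3 (pledges 0, payoff 118): pledging 70 → total 190, payoff 48. No gain.

Yes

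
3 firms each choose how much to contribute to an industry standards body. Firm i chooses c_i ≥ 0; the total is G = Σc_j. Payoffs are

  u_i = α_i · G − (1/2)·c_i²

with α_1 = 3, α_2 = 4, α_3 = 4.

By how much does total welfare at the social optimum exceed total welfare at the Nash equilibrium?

Firm i's FOC: ∂u_i/∂c_i = α_i − c_i = 0, so c_i* = α_i.
NE contributions = (3, 4, 4); G = 11.
W^NE = (Σα)·G − ½Σα_i² = 11² − ½·41 = 100.5.
Planner sets c_i = Σα_j = 11 for every i, so G^SO = 3·11 = 33.
W^SO = (Σα)·G^SO − ½·3·(Σα)² = (3/2)·11² = 181.5.
Deadweight loss = W^SO − W^NE = 81.

81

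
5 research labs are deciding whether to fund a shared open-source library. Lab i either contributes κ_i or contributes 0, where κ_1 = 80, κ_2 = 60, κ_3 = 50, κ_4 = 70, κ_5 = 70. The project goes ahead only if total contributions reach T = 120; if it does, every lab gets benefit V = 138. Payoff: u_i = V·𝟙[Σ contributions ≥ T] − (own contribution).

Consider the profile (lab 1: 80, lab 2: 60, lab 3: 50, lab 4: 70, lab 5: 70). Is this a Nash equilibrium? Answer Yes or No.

Total = 330 ≥ 120: provided.
Lab 1 (pledges 80, payoff 58): dropping to 0 → total 250, payoff 138. Profitable deviation.

No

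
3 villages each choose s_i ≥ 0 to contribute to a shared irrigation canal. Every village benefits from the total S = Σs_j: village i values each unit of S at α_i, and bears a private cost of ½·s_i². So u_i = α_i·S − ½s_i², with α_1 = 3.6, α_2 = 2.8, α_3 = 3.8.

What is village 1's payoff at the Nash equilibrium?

30.24

Village i's FOC: ∂u_i/∂s_i = α_i − s_i = 0, so s_i* = α_i.
NE contributions = (3.6, 2.8, 3.8); S = 10.2.
u_1 = α_1·S − ½·(s_1)² = 3.6·10.2 − ½·3.6² = 30.24.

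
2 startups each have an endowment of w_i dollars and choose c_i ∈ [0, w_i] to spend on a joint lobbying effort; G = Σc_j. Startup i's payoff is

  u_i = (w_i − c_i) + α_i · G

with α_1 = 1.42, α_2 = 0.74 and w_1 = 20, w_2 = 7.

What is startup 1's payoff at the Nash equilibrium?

28.4

∂u_i/∂c_i = α_i − 1, so startup i contributes w_i if α_i > 1, else 0.
α_i > 1 for i ∈ {1}; NE contributions (20, 0), G = 20.
u_1 = (20 − 20) + 1.42·20 = 28.4.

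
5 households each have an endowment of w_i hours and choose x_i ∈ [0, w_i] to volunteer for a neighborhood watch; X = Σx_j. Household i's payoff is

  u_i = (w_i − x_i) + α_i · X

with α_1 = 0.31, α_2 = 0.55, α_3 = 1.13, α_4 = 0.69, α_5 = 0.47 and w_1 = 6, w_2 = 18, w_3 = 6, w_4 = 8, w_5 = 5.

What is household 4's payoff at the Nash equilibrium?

∂u_i/∂x_i = α_i − 1, so household i contributes w_i if α_i > 1, else 0.
α_i > 1 for i ∈ {3}; NE contributions (0, 0, 6, 0, 0), X = 6.
u_4 = (8 − 0) + 0.69·6 = 12.14.

12.14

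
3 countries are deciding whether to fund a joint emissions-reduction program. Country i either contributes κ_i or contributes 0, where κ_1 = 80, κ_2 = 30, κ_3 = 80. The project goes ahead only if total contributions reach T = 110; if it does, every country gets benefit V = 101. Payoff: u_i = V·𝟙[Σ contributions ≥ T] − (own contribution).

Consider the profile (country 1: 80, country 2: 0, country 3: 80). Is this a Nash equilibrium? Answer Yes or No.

Total = 160 ≥ 110: provided.
Country 1 (pledges 80, payoff 21): dropping to 0 → total 80, payoff 0. No gain.
Country 2 (pledges 0, payoff 101): pledging 30 → total 190, payoff 71. No gain.
Country 3 (pledges 80, payoff 21): dropping to 0 → total 80, payoff 0. No gain.

Yes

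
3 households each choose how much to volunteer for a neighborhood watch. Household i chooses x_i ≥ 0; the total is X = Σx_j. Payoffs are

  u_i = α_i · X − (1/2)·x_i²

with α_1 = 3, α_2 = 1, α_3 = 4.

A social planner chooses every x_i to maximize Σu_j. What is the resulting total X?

24

Planner FOC: ∂(Σu_j)/∂x_i = (Σα_j) − x_i = 0, so x_i^SO = Σα_j = 8 for every i; X^SO = 24.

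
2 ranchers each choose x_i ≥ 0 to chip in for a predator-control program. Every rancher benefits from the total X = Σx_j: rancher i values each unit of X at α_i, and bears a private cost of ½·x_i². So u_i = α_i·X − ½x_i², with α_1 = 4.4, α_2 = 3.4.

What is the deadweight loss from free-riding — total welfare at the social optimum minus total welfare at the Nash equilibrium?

Rancher i's FOC: ∂u_i/∂x_i = α_i − x_i = 0, so x_i* = α_i.
NE contributions = (4.4, 3.4); X = 7.8.
W^NE = (Σα)·X − ½Σα_i² = 7.8² − ½·30.92 = 45.38.
Planner sets x_i = Σα_j = 7.8 for every i, so X^SO = 2·7.8 = 15.6.
W^SO = (Σα)·X^SO − ½·2·(Σα)² = (2/2)·7.8² = 60.84.
Deadweight loss = W^SO − W^NE = 15.46.

15.46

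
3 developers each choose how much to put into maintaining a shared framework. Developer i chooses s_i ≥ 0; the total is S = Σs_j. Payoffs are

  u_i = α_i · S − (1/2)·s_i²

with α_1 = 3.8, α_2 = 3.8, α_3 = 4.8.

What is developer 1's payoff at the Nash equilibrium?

Developer i's FOC: ∂u_i/∂s_i = α_i − s_i = 0, so s_i* = α_i.
NE contributions = (3.8, 3.8, 4.8); S = 12.4.
u_1 = α_1·S − ½·(s_1)² = 3.8·12.4 − ½·3.8² = 39.9.

39.9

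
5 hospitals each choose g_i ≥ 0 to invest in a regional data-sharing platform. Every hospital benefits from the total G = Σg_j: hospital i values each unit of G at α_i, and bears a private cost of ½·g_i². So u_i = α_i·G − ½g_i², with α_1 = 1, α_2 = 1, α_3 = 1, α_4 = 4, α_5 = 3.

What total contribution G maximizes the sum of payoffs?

50

Planner FOC: ∂(Σu_j)/∂g_i = (Σα_j) − g_i = 0, so g_i^SO = Σα_j = 10 for every i; G^SO = 50.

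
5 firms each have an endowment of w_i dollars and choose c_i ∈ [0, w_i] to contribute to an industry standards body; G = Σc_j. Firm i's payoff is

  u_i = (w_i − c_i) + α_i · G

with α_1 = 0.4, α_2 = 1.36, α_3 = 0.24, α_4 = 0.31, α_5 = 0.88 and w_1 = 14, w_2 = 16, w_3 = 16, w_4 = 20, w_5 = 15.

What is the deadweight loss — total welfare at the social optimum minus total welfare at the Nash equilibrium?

∂u_i/∂c_i = α_i − 1, so firm i contributes w_i if α_i > 1, else 0.
α_i > 1 for i ∈ {2}; NE contributions (0, 16, 0, 0, 0), G = 16.
W^NE = Σw_i − G^NE + (Σα_i)·G^NE = 81 + 2.19·16 = 116.04.
Planner: ∂(Σu_j)/∂c_i = Σα_j − 1 = 2.19 > 0, so everyone contributes w_i; G^SO = 81, W^SO = 81 + 2.19·81 = 258.39.
Deadweight loss = 142.35.

142.35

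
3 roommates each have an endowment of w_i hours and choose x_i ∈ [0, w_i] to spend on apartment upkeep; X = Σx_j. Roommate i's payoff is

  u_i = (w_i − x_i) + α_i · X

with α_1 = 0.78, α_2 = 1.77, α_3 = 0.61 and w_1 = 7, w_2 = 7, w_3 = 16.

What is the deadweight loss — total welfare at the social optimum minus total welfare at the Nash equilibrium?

49.68

∂u_i/∂x_i = α_i − 1, so roommate i contributes w_i if α_i > 1, else 0.
α_i > 1 for i ∈ {2}; NE contributions (0, 7, 0), X = 7.
W^NE = Σw_i − X^NE + (Σα_i)·X^NE = 30 + 2.16·7 = 45.12.
Planner: ∂(Σu_j)/∂x_i = Σα_j − 1 = 2.16 > 0, so everyone contributes w_i; X^SO = 30, W^SO = 30 + 2.16·30 = 94.8.
Deadweight loss = 49.68.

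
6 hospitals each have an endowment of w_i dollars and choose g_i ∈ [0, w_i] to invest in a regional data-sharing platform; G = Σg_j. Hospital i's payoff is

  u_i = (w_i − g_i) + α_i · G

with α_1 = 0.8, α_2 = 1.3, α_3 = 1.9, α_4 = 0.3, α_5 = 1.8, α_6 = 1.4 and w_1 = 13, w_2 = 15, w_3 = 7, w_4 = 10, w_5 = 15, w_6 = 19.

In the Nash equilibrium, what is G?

56

∂u_i/∂g_i = α_i − 1, so hospital i contributes w_i if α_i > 1, else 0.
α_i > 1 for i ∈ {2, 3, 5, 6}; NE contributions (0, 15, 7, 0, 15, 19), G = 56.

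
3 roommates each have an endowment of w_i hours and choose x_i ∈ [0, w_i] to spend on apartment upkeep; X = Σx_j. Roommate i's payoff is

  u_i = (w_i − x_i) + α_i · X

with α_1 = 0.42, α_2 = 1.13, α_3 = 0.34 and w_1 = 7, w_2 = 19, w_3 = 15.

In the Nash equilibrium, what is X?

19

∂u_i/∂x_i = α_i − 1, so roommate i contributes w_i if α_i > 1, else 0.
α_i > 1 for i ∈ {2}; NE contributions (0, 19, 0), X = 19.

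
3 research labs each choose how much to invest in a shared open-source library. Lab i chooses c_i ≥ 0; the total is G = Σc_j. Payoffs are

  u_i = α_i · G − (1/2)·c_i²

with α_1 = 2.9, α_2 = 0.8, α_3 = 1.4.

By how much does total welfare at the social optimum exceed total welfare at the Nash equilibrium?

Lab i's FOC: ∂u_i/∂c_i = α_i − c_i = 0, so c_i* = α_i.
NE contributions = (2.9, 0.8, 1.4); G = 5.1.
W^NE = (Σα)·G − ½Σα_i² = 5.1² − ½·11.01 = 20.505.
Planner sets c_i = Σα_j = 5.1 for every i, so G^SO = 3·5.1 = 15.3.
W^SO = (Σα)·G^SO − ½·3·(Σα)² = (3/2)·5.1² = 39.015.
Deadweight loss = W^SO − W^NE = 18.51.

18.51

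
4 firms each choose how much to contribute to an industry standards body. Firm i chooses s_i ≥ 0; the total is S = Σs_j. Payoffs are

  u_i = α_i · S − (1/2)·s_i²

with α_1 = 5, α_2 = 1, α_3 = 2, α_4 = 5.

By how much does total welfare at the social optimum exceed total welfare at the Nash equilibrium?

Firm i's FOC: ∂u_i/∂s_i = α_i − s_i = 0, so s_i* = α_i.
NE contributions = (5, 1, 2, 5); S = 13.
W^NE = (Σα)·S − ½Σα_i² = 13² − ½·55 = 141.5.
Planner sets s_i = Σα_j = 13 for every i, so S^SO = 4·13 = 52.
W^SO = (Σα)·S^SO − ½·4·(Σα)² = (4/2)·13² = 338.
Deadweight loss = W^SO − W^NE = 196.5.

196.5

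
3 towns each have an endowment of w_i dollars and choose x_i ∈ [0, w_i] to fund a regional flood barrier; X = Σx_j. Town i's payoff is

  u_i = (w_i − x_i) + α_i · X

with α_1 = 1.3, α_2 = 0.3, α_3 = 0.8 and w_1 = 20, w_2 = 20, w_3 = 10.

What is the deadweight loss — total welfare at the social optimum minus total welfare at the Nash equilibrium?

42

∂u_i/∂x_i = α_i − 1, so town i contributes w_i if α_i > 1, else 0.
α_i > 1 for i ∈ {1}; NE contributions (20, 0, 0), X = 20.
W^NE = Σw_i − X^NE + (Σα_i)·X^NE = 50 + 1.4·20 = 78.
Planner: ∂(Σu_j)/∂x_i = Σα_j − 1 = 1.4 > 0, so everyone contributes w_i; X^SO = 50, W^SO = 50 + 1.4·50 = 120.
Deadweight loss = 42.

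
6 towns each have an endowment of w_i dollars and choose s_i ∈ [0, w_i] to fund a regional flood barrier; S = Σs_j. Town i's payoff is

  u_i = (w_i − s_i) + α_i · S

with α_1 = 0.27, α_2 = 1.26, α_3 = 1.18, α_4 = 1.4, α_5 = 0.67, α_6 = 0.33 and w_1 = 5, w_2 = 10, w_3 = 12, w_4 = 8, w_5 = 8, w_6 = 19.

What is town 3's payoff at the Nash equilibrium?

∂u_i/∂s_i = α_i − 1, so town i contributes w_i if α_i > 1, else 0.
α_i > 1 for i ∈ {2, 3, 4}; NE contributions (0, 10, 12, 8, 0, 0), S = 30.
u_3 = (12 − 12) + 1.18·30 = 35.4.

35.4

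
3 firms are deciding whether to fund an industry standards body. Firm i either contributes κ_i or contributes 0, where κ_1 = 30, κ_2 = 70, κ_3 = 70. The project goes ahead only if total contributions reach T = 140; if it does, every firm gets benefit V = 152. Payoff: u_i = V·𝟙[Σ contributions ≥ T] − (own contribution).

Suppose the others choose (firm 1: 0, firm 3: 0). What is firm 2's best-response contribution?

0

Others' total = 0. Even contributing 70 gives 70 < 140: no benefit either way.
Best response: 0.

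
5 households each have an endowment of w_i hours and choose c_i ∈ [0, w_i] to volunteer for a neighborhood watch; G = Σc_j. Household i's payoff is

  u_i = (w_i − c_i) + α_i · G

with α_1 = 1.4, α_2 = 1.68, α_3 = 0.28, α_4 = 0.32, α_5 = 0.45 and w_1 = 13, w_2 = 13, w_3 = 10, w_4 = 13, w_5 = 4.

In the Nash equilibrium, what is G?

∂u_i/∂c_i = α_i − 1, so household i contributes w_i if α_i > 1, else 0.
α_i > 1 for i ∈ {1, 2}; NE contributions (13, 13, 0, 0, 0), G = 26.

26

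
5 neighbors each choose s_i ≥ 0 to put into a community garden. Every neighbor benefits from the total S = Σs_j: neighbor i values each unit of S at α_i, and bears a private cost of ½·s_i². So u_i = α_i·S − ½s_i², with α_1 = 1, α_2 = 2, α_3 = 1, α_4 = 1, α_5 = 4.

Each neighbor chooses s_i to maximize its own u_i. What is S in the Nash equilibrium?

9

Neighbor i's FOC: ∂u_i/∂s_i = α_i − s_i = 0, so s_i* = α_i.
NE contributions = (1, 2, 1, 1, 4); S = 9.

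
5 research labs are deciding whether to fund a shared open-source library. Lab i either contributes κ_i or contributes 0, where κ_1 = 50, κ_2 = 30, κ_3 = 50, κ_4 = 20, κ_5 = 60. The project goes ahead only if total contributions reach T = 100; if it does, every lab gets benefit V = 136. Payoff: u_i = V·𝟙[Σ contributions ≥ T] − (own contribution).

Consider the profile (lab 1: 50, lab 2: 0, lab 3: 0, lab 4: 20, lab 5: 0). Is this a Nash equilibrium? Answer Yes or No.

Total = 70 < 100: not provided.
Lab 1 (pledges 50, payoff -50): dropping to 0 → total 20, payoff 0. Profitable deviation.

No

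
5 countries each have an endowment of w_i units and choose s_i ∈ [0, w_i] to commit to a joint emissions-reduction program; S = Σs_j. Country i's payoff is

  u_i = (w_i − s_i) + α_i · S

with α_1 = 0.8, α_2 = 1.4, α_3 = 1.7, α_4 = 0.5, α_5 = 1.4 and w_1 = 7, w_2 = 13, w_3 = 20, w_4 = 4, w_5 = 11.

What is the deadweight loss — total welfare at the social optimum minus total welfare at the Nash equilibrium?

∂u_i/∂s_i = α_i − 1, so country i contributes w_i if α_i > 1, else 0.
α_i > 1 for i ∈ {2, 3, 5}; NE contributions (0, 13, 20, 0, 11), S = 44.
W^NE = Σw_i − S^NE + (Σα_i)·S^NE = 55 + 4.8·44 = 266.2.
Planner: ∂(Σu_j)/∂s_i = Σα_j − 1 = 4.8 > 0, so everyone contributes w_i; S^SO = 55, W^SO = 55 + 4.8·55 = 319.
Deadweight loss = 52.8.

52.8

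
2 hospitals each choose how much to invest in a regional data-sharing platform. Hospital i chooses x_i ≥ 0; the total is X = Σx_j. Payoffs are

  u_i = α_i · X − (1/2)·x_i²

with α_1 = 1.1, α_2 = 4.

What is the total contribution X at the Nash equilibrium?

5.1

Hospital i's FOC: ∂u_i/∂x_i = α_i − x_i = 0, so x_i* = α_i.
NE contributions = (1.1, 4); X = 5.1.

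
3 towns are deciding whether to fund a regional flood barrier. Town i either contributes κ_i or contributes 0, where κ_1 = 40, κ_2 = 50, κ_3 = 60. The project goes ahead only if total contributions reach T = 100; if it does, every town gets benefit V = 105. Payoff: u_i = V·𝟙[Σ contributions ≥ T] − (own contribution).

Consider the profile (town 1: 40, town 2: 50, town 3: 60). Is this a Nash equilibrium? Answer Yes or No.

Total = 150 ≥ 100: provided.
Town 1 (pledges 40, payoff 65): dropping to 0 → total 110, payoff 105. Profitable deviation.

No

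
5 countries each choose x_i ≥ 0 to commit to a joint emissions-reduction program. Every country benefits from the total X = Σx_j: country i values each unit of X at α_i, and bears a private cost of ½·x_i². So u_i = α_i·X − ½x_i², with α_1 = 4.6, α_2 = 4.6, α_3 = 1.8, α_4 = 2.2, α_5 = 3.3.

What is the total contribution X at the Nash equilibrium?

Country i's FOC: ∂u_i/∂x_i = α_i − x_i = 0, so x_i* = α_i.
NE contributions = (4.6, 4.6, 1.8, 2.2, 3.3); X = 16.5.

16.5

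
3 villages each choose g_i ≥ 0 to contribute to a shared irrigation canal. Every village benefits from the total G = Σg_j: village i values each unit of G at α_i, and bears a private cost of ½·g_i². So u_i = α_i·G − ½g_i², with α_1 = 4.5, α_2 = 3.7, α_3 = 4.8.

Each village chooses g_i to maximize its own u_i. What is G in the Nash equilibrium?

13

Village i's FOC: ∂u_i/∂g_i = α_i − g_i = 0, so g_i* = α_i.
NE contributions = (4.5, 3.7, 4.8); G = 13.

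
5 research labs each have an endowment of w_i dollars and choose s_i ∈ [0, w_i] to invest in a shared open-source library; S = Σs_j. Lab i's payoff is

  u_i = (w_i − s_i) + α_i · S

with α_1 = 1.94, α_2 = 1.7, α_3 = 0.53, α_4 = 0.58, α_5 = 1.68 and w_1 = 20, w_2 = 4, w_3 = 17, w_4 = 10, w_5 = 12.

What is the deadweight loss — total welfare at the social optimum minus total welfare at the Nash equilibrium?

∂u_i/∂s_i = α_i − 1, so lab i contributes w_i if α_i > 1, else 0.
α_i > 1 for i ∈ {1, 2, 5}; NE contributions (20, 4, 0, 0, 12), S = 36.
W^NE = Σw_i − S^NE + (Σα_i)·S^NE = 63 + 5.43·36 = 258.48.
Planner: ∂(Σu_j)/∂s_i = Σα_j − 1 = 5.43 > 0, so everyone contributes w_i; S^SO = 63, W^SO = 63 + 5.43·63 = 405.09.
Deadweight loss = 146.61.

146.61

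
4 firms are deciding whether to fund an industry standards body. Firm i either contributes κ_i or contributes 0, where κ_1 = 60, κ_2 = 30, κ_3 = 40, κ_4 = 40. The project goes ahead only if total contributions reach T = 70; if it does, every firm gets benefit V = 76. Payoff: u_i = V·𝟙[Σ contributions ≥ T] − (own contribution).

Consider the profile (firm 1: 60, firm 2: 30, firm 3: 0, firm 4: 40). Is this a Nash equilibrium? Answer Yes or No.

Total = 130 ≥ 70: provided.
Firm 1 (pledges 60, payoff 16): dropping to 0 → total 70, payoff 76. Profitable deviation.

No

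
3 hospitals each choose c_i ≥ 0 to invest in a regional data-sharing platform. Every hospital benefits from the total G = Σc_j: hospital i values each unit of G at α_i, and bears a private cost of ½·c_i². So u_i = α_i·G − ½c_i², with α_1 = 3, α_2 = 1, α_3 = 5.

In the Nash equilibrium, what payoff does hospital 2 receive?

8.5

Hospital i's FOC: ∂u_i/∂c_i = α_i − c_i = 0, so c_i* = α_i.
NE contributions = (3, 1, 5); G = 9.
u_2 = α_2·G − ½·(c_2)² = 1·9 − ½·1² = 8.5.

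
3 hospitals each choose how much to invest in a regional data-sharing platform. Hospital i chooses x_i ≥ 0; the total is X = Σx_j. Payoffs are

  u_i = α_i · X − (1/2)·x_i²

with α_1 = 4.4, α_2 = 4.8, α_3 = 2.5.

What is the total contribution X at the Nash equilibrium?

Hospital i's FOC: ∂u_i/∂x_i = α_i − x_i = 0, so x_i* = α_i.
NE contributions = (4.4, 4.8, 2.5); X = 11.7.

11.7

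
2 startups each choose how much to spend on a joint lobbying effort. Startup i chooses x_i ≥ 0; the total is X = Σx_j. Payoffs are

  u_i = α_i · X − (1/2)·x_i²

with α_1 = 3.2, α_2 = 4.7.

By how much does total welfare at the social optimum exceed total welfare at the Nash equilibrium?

16.165

Startup i's FOC: ∂u_i/∂x_i = α_i − x_i = 0, so x_i* = α_i.
NE contributions = (3.2, 4.7); X = 7.9.
W^NE = (Σα)·X − ½Σα_i² = 7.9² − ½·32.33 = 46.245.
Planner sets x_i = Σα_j = 7.9 for every i, so X^SO = 2·7.9 = 15.8.
W^SO = (Σα)·X^SO − ½·2·(Σα)² = (2/2)·7.9² = 62.41.
Deadweight loss = W^SO − W^NE = 16.165.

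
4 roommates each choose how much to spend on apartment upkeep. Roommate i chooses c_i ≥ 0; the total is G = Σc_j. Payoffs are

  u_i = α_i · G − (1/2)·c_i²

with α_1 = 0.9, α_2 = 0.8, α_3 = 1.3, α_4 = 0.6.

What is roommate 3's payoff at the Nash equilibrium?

Roommate i's FOC: ∂u_i/∂c_i = α_i − c_i = 0, so c_i* = α_i.
NE contributions = (0.9, 0.8, 1.3, 0.6); G = 3.6.
u_3 = α_3·G − ½·(c_3)² = 1.3·3.6 − ½·1.3² = 3.835.

3.835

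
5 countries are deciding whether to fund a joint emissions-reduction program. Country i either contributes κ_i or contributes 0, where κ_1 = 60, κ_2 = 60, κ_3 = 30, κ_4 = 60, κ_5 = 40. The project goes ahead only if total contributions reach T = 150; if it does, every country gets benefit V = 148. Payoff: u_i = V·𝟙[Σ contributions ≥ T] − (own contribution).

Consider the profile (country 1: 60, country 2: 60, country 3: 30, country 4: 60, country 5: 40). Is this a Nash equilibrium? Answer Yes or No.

Total = 250 ≥ 150: provided.
Country 1 (pledges 60, payoff 88): dropping to 0 → total 190, payoff 148. Profitable deviation.

No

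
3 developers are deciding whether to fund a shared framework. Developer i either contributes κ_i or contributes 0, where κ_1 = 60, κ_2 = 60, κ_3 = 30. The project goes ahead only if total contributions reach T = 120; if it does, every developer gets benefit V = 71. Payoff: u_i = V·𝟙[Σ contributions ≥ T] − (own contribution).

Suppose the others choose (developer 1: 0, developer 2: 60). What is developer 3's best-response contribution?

Others' total = 60. Even contributing 30 gives 90 < 120: no benefit either way.
Best response: 0.

0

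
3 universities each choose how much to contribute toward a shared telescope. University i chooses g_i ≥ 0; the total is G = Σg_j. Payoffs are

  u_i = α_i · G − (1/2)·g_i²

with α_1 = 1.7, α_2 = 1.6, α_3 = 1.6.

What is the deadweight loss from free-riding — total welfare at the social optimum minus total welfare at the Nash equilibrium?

University i's FOC: ∂u_i/∂g_i = α_i − g_i = 0, so g_i* = α_i.
NE contributions = (1.7, 1.6, 1.6); G = 4.9.
W^NE = (Σα)·G − ½Σα_i² = 4.9² − ½·8.01 = 20.005.
Planner sets g_i = Σα_j = 4.9 for every i, so G^SO = 3·4.9 = 14.7.
W^SO = (Σα)·G^SO − ½·3·(Σα)² = (3/2)·4.9² = 36.015.
Deadweight loss = W^SO − W^NE = 16.01.

16.01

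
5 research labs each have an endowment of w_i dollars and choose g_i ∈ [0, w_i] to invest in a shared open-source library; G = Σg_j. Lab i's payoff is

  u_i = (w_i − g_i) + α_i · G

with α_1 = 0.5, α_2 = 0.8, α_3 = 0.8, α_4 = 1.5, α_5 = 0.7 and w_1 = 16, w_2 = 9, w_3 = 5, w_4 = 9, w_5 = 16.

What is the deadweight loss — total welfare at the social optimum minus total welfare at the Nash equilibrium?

151.8

∂u_i/∂g_i = α_i − 1, so lab i contributes w_i if α_i > 1, else 0.
α_i > 1 for i ∈ {4}; NE contributions (0, 0, 0, 9, 0), G = 9.
W^NE = Σw_i − G^NE + (Σα_i)·G^NE = 55 + 3.3·9 = 84.7.
Planner: ∂(Σu_j)/∂g_i = Σα_j − 1 = 3.3 > 0, so everyone contributes w_i; G^SO = 55, W^SO = 55 + 3.3·55 = 236.5.
Deadweight loss = 151.8.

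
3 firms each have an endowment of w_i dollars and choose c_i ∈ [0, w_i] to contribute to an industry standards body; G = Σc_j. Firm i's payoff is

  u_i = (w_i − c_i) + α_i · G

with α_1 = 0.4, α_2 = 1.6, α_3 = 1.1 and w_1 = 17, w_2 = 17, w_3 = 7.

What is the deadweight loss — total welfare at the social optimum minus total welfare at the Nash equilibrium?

35.7

∂u_i/∂c_i = α_i − 1, so firm i contributes w_i if α_i > 1, else 0.
α_i > 1 for i ∈ {2, 3}; NE contributions (0, 17, 7), G = 24.
W^NE = Σw_i − G^NE + (Σα_i)·G^NE = 41 + 2.1·24 = 91.4.
Planner: ∂(Σu_j)/∂c_i = Σα_j − 1 = 2.1 > 0, so everyone contributes w_i; G^SO = 41, W^SO = 41 + 2.1·41 = 127.1.
Deadweight loss = 35.7.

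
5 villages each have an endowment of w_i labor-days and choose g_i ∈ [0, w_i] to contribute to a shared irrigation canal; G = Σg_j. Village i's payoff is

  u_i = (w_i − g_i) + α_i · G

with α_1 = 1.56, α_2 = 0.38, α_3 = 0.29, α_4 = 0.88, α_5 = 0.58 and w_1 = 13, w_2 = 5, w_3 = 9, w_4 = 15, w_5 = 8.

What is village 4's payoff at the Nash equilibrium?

∂u_i/∂g_i = α_i − 1, so village i contributes w_i if α_i > 1, else 0.
α_i > 1 for i ∈ {1}; NE contributions (13, 0, 0, 0, 0), G = 13.
u_4 = (15 − 0) + 0.88·13 = 26.44.

26.44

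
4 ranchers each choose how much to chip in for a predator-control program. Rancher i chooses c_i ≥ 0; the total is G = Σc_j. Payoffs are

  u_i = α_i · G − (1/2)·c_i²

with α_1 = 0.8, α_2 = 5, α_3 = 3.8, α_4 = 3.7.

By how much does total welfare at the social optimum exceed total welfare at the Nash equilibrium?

Rancher i's FOC: ∂u_i/∂c_i = α_i − c_i = 0, so c_i* = α_i.
NE contributions = (0.8, 5, 3.8, 3.7); G = 13.3.
W^NE = (Σα)·G − ½Σα_i² = 13.3² − ½·53.77 = 150.005.
Planner sets c_i = Σα_j = 13.3 for every i, so G^SO = 4·13.3 = 53.2.
W^SO = (Σα)·G^SO − ½·4·(Σα)² = (4/2)·13.3² = 353.78.
Deadweight loss = W^SO − W^NE = 203.775.

203.775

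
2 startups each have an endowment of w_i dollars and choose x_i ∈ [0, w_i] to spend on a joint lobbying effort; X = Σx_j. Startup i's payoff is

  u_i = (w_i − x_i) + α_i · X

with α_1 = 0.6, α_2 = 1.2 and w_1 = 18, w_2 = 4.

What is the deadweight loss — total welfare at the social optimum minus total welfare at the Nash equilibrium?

∂u_i/∂x_i = α_i − 1, so startup i contributes w_i if α_i > 1, else 0.
α_i > 1 for i ∈ {2}; NE contributions (0, 4), X = 4.
W^NE = Σw_i − X^NE + (Σα_i)·X^NE = 22 + 0.8·4 = 25.2.
Planner: ∂(Σu_j)/∂x_i = Σα_j − 1 = 0.8 > 0, so everyone contributes w_i; X^SO = 22, W^SO = 22 + 0.8·22 = 39.6.
Deadweight loss = 14.4.

14.4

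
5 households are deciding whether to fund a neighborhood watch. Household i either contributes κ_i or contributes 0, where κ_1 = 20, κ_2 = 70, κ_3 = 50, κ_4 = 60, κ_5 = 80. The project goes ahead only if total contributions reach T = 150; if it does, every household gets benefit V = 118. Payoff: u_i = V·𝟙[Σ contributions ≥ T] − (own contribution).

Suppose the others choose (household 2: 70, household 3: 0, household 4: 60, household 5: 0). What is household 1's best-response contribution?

20

Others' total = 130. Contributing 20 brings total to 150 ≥ 150: gain V − κ_1 = 98.
Best response: 20.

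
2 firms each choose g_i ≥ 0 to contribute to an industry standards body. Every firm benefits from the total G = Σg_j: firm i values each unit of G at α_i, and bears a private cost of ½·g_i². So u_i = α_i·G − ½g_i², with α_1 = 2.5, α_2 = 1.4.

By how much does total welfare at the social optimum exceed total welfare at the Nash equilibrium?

4.105

Firm i's FOC: ∂u_i/∂g_i = α_i − g_i = 0, so g_i* = α_i.
NE contributions = (2.5, 1.4); G = 3.9.
W^NE = (Σα)·G − ½Σα_i² = 3.9² − ½·8.21 = 11.105.
Planner sets g_i = Σα_j = 3.9 for every i, so G^SO = 2·3.9 = 7.8.
W^SO = (Σα)·G^SO − ½·2·(Σα)² = (2/2)·3.9² = 15.21.
Deadweight loss = W^SO − W^NE = 4.105.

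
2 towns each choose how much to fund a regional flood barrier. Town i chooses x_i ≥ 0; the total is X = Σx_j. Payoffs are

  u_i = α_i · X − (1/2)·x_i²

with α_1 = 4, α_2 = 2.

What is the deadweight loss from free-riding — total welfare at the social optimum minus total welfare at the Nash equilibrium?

Town i's FOC: ∂u_i/∂x_i = α_i − x_i = 0, so x_i* = α_i.
NE contributions = (4, 2); X = 6.
W^NE = (Σα)·X − ½Σα_i² = 6² − ½·20 = 26.
Planner sets x_i = Σα_j = 6 for every i, so X^SO = 2·6 = 12.
W^SO = (Σα)·X^SO − ½·2·(Σα)² = (2/2)·6² = 36.
Deadweight loss = W^SO − W^NE = 10.

10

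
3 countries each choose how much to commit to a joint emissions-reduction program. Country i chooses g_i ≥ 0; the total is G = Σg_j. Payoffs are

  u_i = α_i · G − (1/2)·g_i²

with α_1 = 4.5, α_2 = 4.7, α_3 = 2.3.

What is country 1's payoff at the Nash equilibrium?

Country i's FOC: ∂u_i/∂g_i = α_i − g_i = 0, so g_i* = α_i.
NE contributions = (4.5, 4.7, 2.3); G = 11.5.
u_1 = α_1·G − ½·(g_1)² = 4.5·11.5 − ½·4.5² = 41.625.

41.625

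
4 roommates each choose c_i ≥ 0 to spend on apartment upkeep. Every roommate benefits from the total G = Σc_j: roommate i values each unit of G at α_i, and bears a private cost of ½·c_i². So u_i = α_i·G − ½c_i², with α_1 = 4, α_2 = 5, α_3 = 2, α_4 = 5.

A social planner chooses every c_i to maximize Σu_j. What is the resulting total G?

64

Planner FOC: ∂(Σu_j)/∂c_i = (Σα_j) − c_i = 0, so c_i^SO = Σα_j = 16 for every i; G^SO = 64.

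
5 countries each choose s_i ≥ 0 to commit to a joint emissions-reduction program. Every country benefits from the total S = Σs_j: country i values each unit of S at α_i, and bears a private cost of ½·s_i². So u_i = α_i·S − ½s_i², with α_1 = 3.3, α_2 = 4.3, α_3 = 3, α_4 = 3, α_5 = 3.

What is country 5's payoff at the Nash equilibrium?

Country i's FOC: ∂u_i/∂s_i = α_i − s_i = 0, so s_i* = α_i.
NE contributions = (3.3, 4.3, 3, 3, 3); S = 16.6.
u_5 = α_5·S − ½·(s_5)² = 3·16.6 − ½·3² = 45.3.

45.3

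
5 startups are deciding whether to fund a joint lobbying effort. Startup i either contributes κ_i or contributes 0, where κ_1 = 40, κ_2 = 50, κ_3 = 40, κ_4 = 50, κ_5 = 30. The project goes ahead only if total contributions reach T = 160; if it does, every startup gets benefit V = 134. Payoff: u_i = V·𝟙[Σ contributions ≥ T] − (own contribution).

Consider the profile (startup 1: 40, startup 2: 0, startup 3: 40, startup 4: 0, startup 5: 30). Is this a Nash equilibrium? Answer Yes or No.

Total = 110 < 160: not provided.
Startup 1 (pledges 40, payoff -40): dropping to 0 → total 70, payoff 0. Profitable deviation.

No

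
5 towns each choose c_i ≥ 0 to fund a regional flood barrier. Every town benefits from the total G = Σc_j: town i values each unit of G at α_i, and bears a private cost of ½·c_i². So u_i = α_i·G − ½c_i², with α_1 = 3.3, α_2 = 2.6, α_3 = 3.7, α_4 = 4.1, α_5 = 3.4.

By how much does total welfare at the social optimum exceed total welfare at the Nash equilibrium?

Town i's FOC: ∂u_i/∂c_i = α_i − c_i = 0, so c_i* = α_i.
NE contributions = (3.3, 2.6, 3.7, 4.1, 3.4); G = 17.1.
W^NE = (Σα)·G − ½Σα_i² = 17.1² − ½·59.71 = 262.555.
Planner sets c_i = Σα_j = 17.1 for every i, so G^SO = 5·17.1 = 85.5.
W^SO = (Σα)·G^SO − ½·5·(Σα)² = (5/2)·17.1² = 731.025.
Deadweight loss = W^SO − W^NE = 468.47.

468.47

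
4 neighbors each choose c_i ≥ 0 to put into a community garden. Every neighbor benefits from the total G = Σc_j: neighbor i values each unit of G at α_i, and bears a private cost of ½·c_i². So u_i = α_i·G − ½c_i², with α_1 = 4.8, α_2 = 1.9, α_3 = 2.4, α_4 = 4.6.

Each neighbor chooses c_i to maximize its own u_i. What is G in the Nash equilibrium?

Neighbor i's FOC: ∂u_i/∂c_i = α_i − c_i = 0, so c_i* = α_i.
NE contributions = (4.8, 1.9, 2.4, 4.6); G = 13.7.

13.7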